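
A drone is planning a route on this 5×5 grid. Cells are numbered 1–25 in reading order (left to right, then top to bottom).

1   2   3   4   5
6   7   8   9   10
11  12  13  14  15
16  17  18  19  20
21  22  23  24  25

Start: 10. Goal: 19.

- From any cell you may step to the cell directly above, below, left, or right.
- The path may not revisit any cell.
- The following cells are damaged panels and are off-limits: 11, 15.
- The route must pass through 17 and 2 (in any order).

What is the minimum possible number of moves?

Any route passes through 17 and 2 in some order between 10 and 19. Summing Manhattan distances along each leg and taking the cheapest ordering (10 → 2 → 17 → 19) gives a lower bound of 4 + 3 + 2 = 9 moves.
A route of 9 moves achieves this: 10 → 5 → 4 → 3 → 2 → 7 → 12 → 17 → 18 → 19.
Since 9 matches the lower bound, it is optimal.

9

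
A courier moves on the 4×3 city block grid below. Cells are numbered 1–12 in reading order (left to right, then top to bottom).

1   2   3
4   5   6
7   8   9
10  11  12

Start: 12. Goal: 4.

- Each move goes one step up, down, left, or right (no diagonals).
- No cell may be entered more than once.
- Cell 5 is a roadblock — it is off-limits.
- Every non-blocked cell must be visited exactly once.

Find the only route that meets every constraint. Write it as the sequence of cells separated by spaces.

Need to visit all 11 open cells exactly once, starting at 12 and ending at 4.
Cell 10 has only two open neighbours (7 and 11), so the path must pass straight through it: one of those is the cell it's entered from and the other is where it exits.
Route from 12: left 2 to 10, up 1 to 7, right 2 to 9, up 2 to 3, left 2 to 1, down 1 to 4 — 10 moves in all.
Check: all 11 open cells covered.

12 11 10 7 8 9 6 3 2 1 4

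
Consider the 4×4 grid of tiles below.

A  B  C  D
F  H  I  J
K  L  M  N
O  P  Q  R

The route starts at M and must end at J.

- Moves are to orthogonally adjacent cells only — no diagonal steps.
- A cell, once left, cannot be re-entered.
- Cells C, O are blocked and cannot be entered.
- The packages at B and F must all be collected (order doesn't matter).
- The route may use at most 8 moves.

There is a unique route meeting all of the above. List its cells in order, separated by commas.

The 8-move cap with required stops at B, F leaves no slack for detours.
Route from M: 2× left (reaching K), 2× up (reaching A), right to B, down to H, 2× right (reaching J) — 8 moves in all.
Check: all required cells visited; 8 ≤ 8 moves.

M, L, K, F, A, B, H, I, J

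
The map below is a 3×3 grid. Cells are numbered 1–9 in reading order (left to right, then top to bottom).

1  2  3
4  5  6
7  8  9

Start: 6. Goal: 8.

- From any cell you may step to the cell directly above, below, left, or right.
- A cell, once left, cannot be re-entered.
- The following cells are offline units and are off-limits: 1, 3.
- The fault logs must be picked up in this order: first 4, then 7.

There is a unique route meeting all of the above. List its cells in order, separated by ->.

The waypoints must appear in the order 4, 7, with no cell reused.
Route from 6: left 2 to 4, down 1 to 7, right 1 to 8 — 4 moves in all.
Check: order respected (4 at step 2, 7 at step 3).

6 -> 5 -> 4 -> 7 -> 8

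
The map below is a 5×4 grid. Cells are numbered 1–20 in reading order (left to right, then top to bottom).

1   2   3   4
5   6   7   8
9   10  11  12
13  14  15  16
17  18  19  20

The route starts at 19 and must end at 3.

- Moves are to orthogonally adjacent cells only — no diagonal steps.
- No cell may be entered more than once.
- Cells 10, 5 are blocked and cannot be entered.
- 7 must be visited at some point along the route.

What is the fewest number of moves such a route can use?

4

Any route passes through 7 somewhere between 19 and 3. Summing Manhattan distances along the two legs (19 → 7 → 3) gives a lower bound of 3 + 1 = 4 moves.
A route of 4 moves achieves this: 19 → 15 → 11 → 7 → 3.
Since 4 matches the lower bound, it is optimal.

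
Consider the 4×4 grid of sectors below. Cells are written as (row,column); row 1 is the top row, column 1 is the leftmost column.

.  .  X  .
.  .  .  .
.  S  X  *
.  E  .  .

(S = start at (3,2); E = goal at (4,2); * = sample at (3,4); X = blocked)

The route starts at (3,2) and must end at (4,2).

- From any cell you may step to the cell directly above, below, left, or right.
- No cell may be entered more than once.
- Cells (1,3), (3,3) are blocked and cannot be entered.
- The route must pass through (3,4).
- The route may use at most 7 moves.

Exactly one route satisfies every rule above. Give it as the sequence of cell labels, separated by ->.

Any route must reach (3,4) and still end at (4,2) within 7 moves, so the order of the required stops is forced.
Route from (3,2): up 1 to (2,2), right 2 to (2,4), down 2 to (4,4), left 2 to (4,2) — 7 moves in all.
Check: all required cells visited; 7 ≤ 7 moves.

(3,2) -> (2,2) -> (2,3) -> (2,4) -> (3,4) -> (4,4) -> (4,3) -> (4,2)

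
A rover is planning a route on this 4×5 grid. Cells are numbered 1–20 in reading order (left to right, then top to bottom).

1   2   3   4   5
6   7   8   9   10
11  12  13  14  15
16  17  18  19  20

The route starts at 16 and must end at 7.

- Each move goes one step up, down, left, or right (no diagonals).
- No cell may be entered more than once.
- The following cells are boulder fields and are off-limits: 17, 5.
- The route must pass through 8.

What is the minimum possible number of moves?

5

Any route passes through 8 somewhere between 16 and 7. Summing Manhattan distances along the two legs (16 → 8 → 7) gives a lower bound of 4 + 1 = 5 moves.
A route of 5 moves achieves this: 16 → 11 → 12 → 13 → 8 → 7.
Since 5 matches the lower bound, it is optimal.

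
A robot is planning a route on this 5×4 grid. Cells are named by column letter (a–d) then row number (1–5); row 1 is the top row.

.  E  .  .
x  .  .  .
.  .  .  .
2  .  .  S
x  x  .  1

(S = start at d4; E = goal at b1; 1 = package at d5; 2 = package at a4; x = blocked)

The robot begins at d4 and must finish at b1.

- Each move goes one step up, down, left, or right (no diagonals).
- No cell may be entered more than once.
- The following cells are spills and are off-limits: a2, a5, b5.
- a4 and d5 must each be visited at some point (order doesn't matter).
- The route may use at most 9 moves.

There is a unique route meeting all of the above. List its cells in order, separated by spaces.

The 9-move cap with required stops at a4, d5 leaves no slack for detours.
Route from d4: down to d5, left to c5, up to c4, 2× left (reaching a4), up to a3, right to b3, 2× up (reaching b1) — 9 moves in all.
Check: all required cells visited; 9 ≤ 9 moves.

d4 d5 c5 c4 b4 a4 a3 b3 b2 b1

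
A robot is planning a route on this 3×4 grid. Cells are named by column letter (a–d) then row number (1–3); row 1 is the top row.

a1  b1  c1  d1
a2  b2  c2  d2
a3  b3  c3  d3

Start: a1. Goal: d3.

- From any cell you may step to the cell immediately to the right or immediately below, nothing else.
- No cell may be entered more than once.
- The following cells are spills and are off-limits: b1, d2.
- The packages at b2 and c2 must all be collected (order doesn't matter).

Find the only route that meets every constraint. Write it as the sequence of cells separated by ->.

a1 -> a2 -> b2 -> c2 -> c3 -> d3

Moves only go right or down, so the column and row indices never decrease.
Route from a1: down to a2, 2× right (reaching c2), down to c3, right to d3 — 5 moves in all.
Check: all required cells visited.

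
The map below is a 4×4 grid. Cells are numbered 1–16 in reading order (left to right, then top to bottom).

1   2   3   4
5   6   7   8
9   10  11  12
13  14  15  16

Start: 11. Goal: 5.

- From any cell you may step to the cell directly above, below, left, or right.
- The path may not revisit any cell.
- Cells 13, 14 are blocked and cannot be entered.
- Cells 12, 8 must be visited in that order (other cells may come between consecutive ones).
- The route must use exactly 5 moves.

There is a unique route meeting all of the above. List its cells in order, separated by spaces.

11 12 8 7 6 5

The waypoints must appear in the order 12, 8, with no cell reused.
Route from 11: right to 12, up to 8, 3× left (reaching 5) — 5 moves in all.
Check: order respected (12 at step 1, 8 at step 2); 5 moves as required.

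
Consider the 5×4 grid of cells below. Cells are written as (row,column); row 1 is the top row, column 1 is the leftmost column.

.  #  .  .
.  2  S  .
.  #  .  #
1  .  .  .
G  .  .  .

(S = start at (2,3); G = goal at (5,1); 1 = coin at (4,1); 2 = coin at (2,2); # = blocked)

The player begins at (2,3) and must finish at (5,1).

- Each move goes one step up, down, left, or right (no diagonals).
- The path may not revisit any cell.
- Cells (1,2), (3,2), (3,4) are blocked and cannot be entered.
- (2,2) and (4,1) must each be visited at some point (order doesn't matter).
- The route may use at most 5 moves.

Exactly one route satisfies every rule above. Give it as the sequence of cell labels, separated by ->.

Any route must reach (2,2) and (4,1) and still end at (5,1) within 5 moves, so the order of the required stops is forced.
Route from (2,3): left 2 to (2,1), down 3 to (5,1) — 5 moves in all.
Check: all required cells visited; 5 ≤ 5 moves.

(2,3) -> (2,2) -> (2,1) -> (3,1) -> (4,1) -> (5,1)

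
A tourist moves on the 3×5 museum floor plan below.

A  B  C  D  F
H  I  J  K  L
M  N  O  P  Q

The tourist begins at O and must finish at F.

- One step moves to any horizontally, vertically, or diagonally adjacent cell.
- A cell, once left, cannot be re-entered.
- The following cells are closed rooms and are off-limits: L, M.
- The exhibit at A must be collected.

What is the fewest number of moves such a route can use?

Any route passes through A somewhere between O and F. Summing Chebyshev distances along the two legs (O → A → F) gives a lower bound of 2 + 4 = 6 moves.
A route of 6 moves achieves this: O → I → A → B → C → D → F.
Since 6 matches the lower bound, it is optimal.

6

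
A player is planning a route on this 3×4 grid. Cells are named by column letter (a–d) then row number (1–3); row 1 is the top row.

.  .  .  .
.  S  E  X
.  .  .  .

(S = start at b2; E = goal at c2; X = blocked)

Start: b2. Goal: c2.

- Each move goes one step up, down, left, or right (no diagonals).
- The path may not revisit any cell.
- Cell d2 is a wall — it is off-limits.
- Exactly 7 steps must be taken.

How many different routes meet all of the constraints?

Need simple routes of exactly 7 moves from b2 to c2 (Manhattan distance 1, so 3 moves are spent on a detour and 3 undoing it).
Enumerating: b2 b1 a1 a2 a3 b3 c3 c2 | b2 b3 a3 a2 a1 b1 c1 c2.
That gives 2 routes.

2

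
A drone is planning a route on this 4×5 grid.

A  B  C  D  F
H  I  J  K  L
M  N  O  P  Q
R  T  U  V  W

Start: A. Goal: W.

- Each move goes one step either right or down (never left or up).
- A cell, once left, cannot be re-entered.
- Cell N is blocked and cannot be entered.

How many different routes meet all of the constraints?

23

A right/down-only route from A to W makes exactly 3 down-moves and 4 right-moves in some order.
With no other constraints that would be C(7,3) = 35 routes.
Subtract routes through each blocked cell (inclusion–exclusion for overlaps): − through N: 12 → 23.
That gives 23 routes.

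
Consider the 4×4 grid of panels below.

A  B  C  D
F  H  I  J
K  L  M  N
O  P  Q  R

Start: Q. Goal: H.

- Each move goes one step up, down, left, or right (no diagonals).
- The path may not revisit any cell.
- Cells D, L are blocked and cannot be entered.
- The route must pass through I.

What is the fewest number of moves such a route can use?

3

Any route passes through I somewhere between Q and H. Summing Manhattan distances along the two legs (Q → I → H) gives a lower bound of 2 + 1 = 3 moves.
A route of 3 moves achieves this: Q → M → I → H.
Since 3 matches the lower bound, it is optimal.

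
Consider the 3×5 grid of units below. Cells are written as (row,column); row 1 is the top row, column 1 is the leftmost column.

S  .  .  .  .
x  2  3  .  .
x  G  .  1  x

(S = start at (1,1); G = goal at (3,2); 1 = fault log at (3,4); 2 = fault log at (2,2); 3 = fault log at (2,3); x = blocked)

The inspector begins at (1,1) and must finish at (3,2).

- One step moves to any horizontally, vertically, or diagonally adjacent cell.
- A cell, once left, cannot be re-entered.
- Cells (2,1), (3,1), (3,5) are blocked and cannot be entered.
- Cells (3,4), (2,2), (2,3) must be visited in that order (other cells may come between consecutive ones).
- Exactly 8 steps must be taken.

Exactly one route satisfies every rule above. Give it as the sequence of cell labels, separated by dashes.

The waypoints must appear in the order (3,4), (2,2), (2,3), with no cell reused.
Route from (1,1): 2× right (reaching (1,3)), down-right to (2,4), down to (3,4), left to (3,3), up-left to (2,2), right to (2,3), down-left to (3,2) — 8 moves in all.
Check: order respected (1 at step 4, 2 at step 6, 3 at step 7); 8 moves as required.

(1,1) - (1,2) - (1,3) - (2,4) - (3,4) - (3,3) - (2,2) - (2,3) - (3,2)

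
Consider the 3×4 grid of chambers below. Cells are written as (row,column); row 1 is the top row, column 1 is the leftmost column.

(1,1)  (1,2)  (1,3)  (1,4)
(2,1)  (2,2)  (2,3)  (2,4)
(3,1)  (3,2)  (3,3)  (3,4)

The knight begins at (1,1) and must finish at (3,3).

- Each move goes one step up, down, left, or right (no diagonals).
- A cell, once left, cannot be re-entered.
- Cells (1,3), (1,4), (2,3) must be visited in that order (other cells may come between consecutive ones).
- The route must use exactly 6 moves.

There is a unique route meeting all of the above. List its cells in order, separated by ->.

(1,1) -> (1,2) -> (1,3) -> (1,4) -> (2,4) -> (2,3) -> (3,3)

The waypoints must appear in the order (1,3), (1,4), (2,3), with no cell reused.
Route from (1,1): right 3 to (1,4), down 1 to (2,4), left 1 to (2,3), down 1 to (3,3) — 6 moves in all.
Check: order respected ((1,3) at step 2, (1,4) at step 3, (2,3) at step 5); 6 moves as required.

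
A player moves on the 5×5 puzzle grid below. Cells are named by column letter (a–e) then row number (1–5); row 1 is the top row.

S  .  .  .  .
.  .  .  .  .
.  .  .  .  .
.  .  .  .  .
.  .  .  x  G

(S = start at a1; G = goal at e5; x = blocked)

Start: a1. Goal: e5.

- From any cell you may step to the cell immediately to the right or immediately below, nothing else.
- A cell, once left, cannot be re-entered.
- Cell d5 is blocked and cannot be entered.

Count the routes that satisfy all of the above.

35

A right/down-only route from a1 to e5 makes exactly 4 down-moves and 4 right-moves in some order.
With no other constraints that would be C(8,4) = 70 routes.
Subtract routes through each blocked cell (inclusion–exclusion for overlaps): − through d5: 35 → 35.
That gives 35 routes.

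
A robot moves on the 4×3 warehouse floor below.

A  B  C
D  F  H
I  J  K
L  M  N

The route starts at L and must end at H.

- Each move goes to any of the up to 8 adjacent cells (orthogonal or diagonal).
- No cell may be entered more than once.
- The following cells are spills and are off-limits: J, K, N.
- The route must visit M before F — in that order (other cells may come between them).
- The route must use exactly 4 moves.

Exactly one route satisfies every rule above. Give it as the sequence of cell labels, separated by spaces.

L M I F H

The waypoints must appear in the order M, F, with no cell reused.
Route from L: right 1 to M, up-left 1 to I, up-right 1 to F, right 1 to H — 4 moves in all.
Check: order respected (M at step 1, F at step 3); 4 moves as required.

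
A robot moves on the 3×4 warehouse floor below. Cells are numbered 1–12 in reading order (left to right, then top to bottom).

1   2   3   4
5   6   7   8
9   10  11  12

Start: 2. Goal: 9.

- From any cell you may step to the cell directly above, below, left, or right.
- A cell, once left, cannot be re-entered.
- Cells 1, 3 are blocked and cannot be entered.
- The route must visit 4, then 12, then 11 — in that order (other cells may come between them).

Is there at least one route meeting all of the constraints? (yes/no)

4 must be visited but has only one open neighbour (8), and it is neither the start nor the goal — the route would have to enter and leave through 8, re-entering it.

no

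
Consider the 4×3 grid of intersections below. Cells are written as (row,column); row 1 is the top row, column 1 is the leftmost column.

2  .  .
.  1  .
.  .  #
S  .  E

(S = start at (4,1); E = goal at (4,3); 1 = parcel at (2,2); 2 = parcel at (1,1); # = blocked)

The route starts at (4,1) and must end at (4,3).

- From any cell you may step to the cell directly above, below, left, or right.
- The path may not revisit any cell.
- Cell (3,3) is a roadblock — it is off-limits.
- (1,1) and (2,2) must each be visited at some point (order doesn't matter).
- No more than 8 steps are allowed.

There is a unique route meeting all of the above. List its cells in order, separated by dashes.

The budget equals the shortest possible length, so every move has to be on a shortest route through the required cells.
Route from (4,1): 3× up (reaching (1,1)), right to (1,2), 3× down (reaching (4,2)), right to (4,3) — 8 moves in all.
Check: all required cells visited; 8 ≤ 8 moves.

(4,1) - (3,1) - (2,1) - (1,1) - (1,2) - (2,2) - (3,2) - (4,2) - (4,3)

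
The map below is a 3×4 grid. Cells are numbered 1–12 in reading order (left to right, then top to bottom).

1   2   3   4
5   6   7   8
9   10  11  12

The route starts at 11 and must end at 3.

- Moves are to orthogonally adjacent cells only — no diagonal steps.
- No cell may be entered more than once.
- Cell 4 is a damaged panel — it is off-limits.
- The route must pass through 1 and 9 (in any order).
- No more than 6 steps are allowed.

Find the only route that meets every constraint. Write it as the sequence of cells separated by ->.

11 -> 10 -> 9 -> 5 -> 1 -> 2 -> 3

Any route must reach 1 and 9 and still end at 3 within 6 moves, so the order of the required stops is forced.
Route from 11: 2× left (reaching 9), 2× up (reaching 1), 2× right (reaching 3) — 6 moves in all.
Check: all required cells visited; 6 ≤ 6 moves.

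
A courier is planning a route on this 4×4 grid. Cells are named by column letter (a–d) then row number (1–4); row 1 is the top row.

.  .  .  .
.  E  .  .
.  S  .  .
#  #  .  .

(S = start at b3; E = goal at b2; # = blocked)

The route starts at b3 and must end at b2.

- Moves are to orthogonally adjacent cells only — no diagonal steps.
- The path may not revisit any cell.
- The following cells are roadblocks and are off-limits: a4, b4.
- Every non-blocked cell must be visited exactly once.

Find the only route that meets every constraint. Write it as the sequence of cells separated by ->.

Need to visit all 14 open cells exactly once, starting at b3 and ending at b2.
Route from b3: left 1 to a3, up 2 to a1, right 3 to d1, down 3 to d4, left 1 to c4, up 2 to c2, left 1 to b2 — 13 moves in all.
Check: all 14 open cells covered.

b3 -> a3 -> a2 -> a1 -> b1 -> c1 -> d1 -> d2 -> d3 -> d4 -> c4 -> c3 -> c2 -> b2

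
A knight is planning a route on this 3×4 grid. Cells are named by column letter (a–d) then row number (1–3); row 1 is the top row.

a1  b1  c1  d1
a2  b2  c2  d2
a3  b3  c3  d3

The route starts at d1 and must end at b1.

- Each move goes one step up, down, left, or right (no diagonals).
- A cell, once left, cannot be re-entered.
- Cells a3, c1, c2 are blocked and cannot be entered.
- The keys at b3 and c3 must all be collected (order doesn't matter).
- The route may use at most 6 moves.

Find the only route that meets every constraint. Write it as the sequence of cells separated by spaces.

The budget equals the shortest possible length, so every move has to be on a shortest route through the required cells.
Route from d1: 2× down (reaching d3), 2× left (reaching b3), 2× up (reaching b1) — 6 moves in all.
Check: all required cells visited; 6 ≤ 6 moves.

d1 d2 d3 c3 b3 b2 b1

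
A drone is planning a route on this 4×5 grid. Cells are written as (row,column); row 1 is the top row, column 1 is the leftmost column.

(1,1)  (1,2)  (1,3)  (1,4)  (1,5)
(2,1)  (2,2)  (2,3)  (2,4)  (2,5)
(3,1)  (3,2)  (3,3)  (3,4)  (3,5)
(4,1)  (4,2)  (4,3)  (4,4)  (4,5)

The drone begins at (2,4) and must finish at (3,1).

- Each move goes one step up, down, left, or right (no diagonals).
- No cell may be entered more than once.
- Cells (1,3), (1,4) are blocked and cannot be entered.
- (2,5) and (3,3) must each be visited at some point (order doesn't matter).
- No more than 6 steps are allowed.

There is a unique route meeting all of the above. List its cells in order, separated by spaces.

The 6-move cap with required stops at (2,5), (3,3) leaves no slack for detours.
Route from (2,4): right 1 to (2,5), down 1 to (3,5), left 4 to (3,1) — 6 moves in all.
Check: all required cells visited; 6 ≤ 6 moves.

(2,4) (2,5) (3,5) (3,4) (3,3) (3,2) (3,1)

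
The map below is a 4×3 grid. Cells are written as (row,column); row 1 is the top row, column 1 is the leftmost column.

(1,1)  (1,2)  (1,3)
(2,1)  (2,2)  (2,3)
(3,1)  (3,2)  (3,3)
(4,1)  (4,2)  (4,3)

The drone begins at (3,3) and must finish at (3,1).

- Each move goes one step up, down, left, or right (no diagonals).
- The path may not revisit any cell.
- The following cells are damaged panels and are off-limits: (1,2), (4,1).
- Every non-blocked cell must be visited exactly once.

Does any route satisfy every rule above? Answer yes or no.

Cell (1,1) has only one open neighbour but is neither the start nor the goal, so a Hamiltonian route would have to both enter and leave it through the same neighbour — impossible without revisiting.

no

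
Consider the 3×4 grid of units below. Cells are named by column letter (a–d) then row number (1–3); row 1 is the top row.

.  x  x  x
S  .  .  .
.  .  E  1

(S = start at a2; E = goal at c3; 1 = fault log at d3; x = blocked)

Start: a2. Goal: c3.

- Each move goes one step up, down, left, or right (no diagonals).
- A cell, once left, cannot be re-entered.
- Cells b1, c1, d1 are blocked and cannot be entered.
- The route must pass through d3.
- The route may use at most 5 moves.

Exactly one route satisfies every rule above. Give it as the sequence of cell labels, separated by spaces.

a2 b2 c2 d2 d3 c3

Any route must reach d3 and still end at c3 within 5 moves, so the order of the required stops is forced.
Route from a2: right 3 to d2, down 1 to d3, left 1 to c3 — 5 moves in all.
Check: all required cells visited; 5 ≤ 5 moves.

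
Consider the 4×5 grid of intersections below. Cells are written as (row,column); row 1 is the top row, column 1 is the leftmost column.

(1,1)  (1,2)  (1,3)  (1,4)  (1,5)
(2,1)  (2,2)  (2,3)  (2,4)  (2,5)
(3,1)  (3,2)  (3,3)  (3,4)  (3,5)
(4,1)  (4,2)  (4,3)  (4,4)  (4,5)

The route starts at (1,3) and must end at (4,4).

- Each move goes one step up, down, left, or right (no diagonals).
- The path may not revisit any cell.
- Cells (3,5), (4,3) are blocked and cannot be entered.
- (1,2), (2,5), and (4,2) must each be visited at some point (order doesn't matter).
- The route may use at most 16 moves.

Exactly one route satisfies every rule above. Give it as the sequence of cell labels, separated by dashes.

Any route must reach (1,2), (2,5), and (4,2) and still end at (4,4) within 16 moves, so the order of the required stops is forced.
Route from (1,3): right 2 to (1,5), down 1 to (2,5), left 3 to (2,2), up 1 to (1,2), left 1 to (1,1), down 3 to (4,1), right 1 to (4,2), up 1 to (3,2), right 2 to (3,4), down 1 to (4,4) — 16 moves in all.
Check: all required cells visited; 16 ≤ 16 moves.

(1,3) - (1,4) - (1,5) - (2,5) - (2,4) - (2,3) - (2,2) - (1,2) - (1,1) - (2,1) - (3,1) - (4,1) - (4,2) - (3,2) - (3,3) - (3,4) - (4,4)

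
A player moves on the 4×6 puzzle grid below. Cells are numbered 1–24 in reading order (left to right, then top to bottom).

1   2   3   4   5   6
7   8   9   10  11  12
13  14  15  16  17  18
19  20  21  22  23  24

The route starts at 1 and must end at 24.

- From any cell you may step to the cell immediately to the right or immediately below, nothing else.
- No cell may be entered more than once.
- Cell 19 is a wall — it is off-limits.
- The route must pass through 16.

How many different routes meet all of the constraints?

A right/down-only route from 1 to 24 makes exactly 3 down-moves and 5 right-moves in some order.
With no other constraints that would be C(8,3) = 56 routes.
Split at 16 and multiply the segment counts (each segment already excludes blocked cells): 1→16: 10; 16→24: 3; product = 30.
That gives 30 routes.

30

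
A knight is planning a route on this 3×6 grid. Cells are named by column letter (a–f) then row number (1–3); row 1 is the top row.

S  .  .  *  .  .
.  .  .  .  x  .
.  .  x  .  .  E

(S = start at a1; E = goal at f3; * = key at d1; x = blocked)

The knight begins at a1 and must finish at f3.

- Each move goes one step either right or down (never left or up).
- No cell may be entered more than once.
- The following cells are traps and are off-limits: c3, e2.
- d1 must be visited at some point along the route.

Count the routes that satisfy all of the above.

A right/down-only route from a1 to f3 makes exactly 2 down-moves and 5 right-moves in some order.
With no other constraints that would be C(7,2) = 21 routes.
Split at d1 and multiply the segment counts (each segment already excludes blocked cells): a1→d1: 1; d1→f3: 2; product = 2.
That gives 2 routes.

2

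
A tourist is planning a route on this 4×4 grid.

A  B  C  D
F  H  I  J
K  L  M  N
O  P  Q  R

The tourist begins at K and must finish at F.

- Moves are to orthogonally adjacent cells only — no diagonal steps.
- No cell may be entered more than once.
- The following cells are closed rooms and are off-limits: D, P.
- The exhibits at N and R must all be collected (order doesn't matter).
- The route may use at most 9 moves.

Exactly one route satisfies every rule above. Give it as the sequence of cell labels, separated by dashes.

The 9-move cap with required stops at N, R leaves no slack for detours.
Route from K: right 2 to M, down 1 to Q, right 1 to R, up 2 to J, left 3 to F — 9 moves in all.
Check: all required cells visited; 9 ≤ 9 moves.

K - L - M - Q - R - N - J - I - H - F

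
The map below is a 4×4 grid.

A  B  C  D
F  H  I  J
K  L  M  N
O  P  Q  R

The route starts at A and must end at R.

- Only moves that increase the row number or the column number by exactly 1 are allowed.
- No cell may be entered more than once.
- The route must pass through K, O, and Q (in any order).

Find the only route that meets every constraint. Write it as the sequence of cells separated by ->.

Moves only go right or down, so the column and row indices never decrease.
Route from A: down 3 to O, right 3 to R — 6 moves in all.
Check: all required cells visited.

A -> F -> K -> O -> P -> Q -> R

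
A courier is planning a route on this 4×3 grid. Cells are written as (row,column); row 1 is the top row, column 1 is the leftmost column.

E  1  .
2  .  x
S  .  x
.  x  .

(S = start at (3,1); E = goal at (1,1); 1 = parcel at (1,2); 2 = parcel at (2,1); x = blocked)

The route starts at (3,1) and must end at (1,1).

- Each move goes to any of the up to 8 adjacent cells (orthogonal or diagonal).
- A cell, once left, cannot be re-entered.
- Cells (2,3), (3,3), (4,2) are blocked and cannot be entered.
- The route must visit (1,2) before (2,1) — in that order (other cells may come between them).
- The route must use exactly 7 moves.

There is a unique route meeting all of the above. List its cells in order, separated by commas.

(3,1), (4,1), (3,2), (2,2), (1,3), (1,2), (2,1), (1,1)

The waypoints must appear in the order (1,2), (2,1), with no cell reused.
Route from (3,1): down to (4,1), up-right to (3,2), up to (2,2), up-right to (1,3), left to (1,2), down-left to (2,1), up to (1,1) — 7 moves in all.
Check: order respected (1 at step 5, 2 at step 6); 7 moves as required.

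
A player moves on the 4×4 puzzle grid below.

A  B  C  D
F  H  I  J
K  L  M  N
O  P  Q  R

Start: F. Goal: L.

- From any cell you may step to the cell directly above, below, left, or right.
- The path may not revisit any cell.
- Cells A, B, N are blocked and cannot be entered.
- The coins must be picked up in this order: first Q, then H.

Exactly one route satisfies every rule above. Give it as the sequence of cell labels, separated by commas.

F, K, O, P, Q, M, I, H, L

The waypoints must appear in the order Q, H, with no cell reused.
Route from F: down 2 to O, right 2 to Q, up 2 to I, left 1 to H, down 1 to L — 8 moves in all.
Check: order respected (Q at step 4, H at step 7).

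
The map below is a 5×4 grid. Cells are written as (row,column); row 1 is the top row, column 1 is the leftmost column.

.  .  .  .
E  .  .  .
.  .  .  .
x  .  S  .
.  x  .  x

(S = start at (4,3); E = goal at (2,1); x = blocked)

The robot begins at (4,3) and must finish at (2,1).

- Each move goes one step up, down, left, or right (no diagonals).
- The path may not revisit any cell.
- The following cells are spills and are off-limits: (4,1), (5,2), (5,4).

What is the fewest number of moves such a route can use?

4

The Manhattan distance from (4,3) to (2,1) is |4−2| + |3−1| = 4, so at least 4 moves are needed.
A route of 4 moves achieves this: (4,3) → (3,3) → (2,3) → (2,2) → (2,1).
Since 4 matches the lower bound, it is optimal.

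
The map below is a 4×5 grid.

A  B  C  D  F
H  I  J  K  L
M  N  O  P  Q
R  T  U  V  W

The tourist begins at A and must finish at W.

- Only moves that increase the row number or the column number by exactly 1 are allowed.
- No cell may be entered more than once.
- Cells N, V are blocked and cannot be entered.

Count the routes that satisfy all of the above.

A right/down-only route from A to W makes exactly 3 down-moves and 4 right-moves in some order.
With no other constraints that would be C(7,3) = 35 routes.
Subtract routes through each blocked cell (inclusion–exclusion for overlaps): − through N: 12 − through V: 20 + through N&V: 9 → 12.
That gives 12 routes.

12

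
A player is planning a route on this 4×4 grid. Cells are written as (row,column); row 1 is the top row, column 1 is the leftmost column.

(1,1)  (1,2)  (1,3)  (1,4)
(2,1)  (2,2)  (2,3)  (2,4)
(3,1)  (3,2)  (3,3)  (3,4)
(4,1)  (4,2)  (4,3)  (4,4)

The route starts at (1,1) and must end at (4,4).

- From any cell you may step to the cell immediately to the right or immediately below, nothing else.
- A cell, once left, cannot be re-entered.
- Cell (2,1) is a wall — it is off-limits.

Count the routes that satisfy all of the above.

A right/down-only route from (1,1) to (4,4) makes exactly 3 down-moves and 3 right-moves in some order.
With no other constraints that would be C(6,3) = 20 routes.
Subtract routes through each blocked cell (inclusion–exclusion for overlaps): − through (2,1): 10 → 10.
That gives 10 routes.

10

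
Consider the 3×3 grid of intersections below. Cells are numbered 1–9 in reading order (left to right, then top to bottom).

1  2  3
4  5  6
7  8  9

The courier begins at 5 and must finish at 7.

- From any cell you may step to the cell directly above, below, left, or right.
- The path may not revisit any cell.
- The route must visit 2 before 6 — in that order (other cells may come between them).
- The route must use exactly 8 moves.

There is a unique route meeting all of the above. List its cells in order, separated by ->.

The waypoints must appear in the order 2, 6, with no cell reused.
Route from 5: left to 4, up to 1, 2× right (reaching 3), 2× down (reaching 9), 2× left (reaching 7) — 8 moves in all.
Check: order respected (2 at step 3, 6 at step 5); 8 moves as required.

5 -> 4 -> 1 -> 2 -> 3 -> 6 -> 9 -> 8 -> 7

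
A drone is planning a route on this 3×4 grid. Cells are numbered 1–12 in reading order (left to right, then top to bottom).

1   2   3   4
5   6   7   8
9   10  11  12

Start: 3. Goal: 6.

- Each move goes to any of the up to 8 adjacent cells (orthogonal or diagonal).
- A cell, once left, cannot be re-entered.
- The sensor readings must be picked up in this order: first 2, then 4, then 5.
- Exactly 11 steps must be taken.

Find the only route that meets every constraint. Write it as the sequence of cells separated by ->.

The waypoints must appear in the order 2, 4, 5, with no cell reused.
Route from 3: left 1 to 2, down-right 1 to 7, up-right 1 to 4, down 2 to 12, left 3 to 9, up 2 to 1, down-right 1 to 6 — 11 moves in all.
Check: order respected (2 at step 1, 4 at step 3, 5 at step 9); 11 moves as required.

3 -> 2 -> 7 -> 4 -> 8 -> 12 -> 11 -> 10 -> 9 -> 5 -> 1 -> 6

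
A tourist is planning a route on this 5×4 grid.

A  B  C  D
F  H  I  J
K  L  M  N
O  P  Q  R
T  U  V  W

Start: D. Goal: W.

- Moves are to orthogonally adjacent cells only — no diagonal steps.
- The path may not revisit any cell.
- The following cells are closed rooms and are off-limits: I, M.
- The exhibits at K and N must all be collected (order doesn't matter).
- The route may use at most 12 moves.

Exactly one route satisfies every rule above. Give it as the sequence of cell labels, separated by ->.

D -> J -> N -> R -> Q -> P -> L -> K -> O -> T -> U -> V -> W

The 12-move cap with required stops at K, N leaves no slack for detours.
Route from D: down 3 to R, left 2 to P, up 1 to L, left 1 to K, down 2 to T, right 3 to W — 12 moves in all.
Check: all required cells visited; 12 ≤ 12 moves.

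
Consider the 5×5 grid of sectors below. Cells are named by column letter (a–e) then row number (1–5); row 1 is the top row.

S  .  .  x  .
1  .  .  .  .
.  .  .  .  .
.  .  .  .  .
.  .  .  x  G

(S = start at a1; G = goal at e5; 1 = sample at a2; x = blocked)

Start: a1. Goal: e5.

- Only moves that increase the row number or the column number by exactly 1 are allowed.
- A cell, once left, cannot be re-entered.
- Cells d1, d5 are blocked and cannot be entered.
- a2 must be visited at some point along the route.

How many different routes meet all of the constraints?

A right/down-only route from a1 to e5 makes exactly 4 down-moves and 4 right-moves in some order.
With no other constraints that would be C(8,4) = 70 routes.
Split at a2 and multiply the segment counts (each segment already excludes blocked cells): a1→a2: 1; a2→e5: 15; product = 15.
That gives 15 routes.

15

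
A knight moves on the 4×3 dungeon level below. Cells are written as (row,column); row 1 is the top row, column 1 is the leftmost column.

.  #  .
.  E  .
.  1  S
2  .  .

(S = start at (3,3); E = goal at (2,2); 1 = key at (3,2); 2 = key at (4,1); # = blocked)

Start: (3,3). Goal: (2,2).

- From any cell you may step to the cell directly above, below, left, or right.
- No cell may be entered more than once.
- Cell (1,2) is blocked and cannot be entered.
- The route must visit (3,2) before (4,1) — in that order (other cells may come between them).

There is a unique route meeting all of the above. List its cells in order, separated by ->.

The waypoints must appear in the order (3,2), (4,1), with no cell reused.
Route from (3,3): left to (3,2), down to (4,2), left to (4,1), 2× up (reaching (2,1)), right to (2,2) — 6 moves in all.
Check: order respected (1 at step 1, 2 at step 3).

(3,3) -> (3,2) -> (4,2) -> (4,1) -> (3,1) -> (2,1) -> (2,2)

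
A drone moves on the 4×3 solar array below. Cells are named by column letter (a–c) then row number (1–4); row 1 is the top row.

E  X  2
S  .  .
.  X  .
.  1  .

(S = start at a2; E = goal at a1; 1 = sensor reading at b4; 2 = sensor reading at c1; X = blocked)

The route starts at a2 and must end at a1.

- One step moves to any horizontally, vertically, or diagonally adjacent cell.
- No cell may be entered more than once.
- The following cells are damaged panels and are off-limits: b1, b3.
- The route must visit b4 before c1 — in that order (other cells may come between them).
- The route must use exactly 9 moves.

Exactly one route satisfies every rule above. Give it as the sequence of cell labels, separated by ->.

a2 -> a3 -> a4 -> b4 -> c4 -> c3 -> c2 -> c1 -> b2 -> a1

The waypoints must appear in the order b4, c1, with no cell reused.
Route from a2: 2× down (reaching a4), 2× right (reaching c4), 3× up (reaching c1), down-left to b2, up-left to a1 — 9 moves in all.
Check: order respected (1 at step 3, 2 at step 7); 9 moves as required.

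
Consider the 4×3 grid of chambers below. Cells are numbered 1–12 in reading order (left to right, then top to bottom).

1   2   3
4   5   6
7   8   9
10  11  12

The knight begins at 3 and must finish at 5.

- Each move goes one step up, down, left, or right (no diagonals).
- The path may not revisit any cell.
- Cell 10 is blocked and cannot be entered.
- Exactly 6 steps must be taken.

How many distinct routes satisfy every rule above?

3

Need simple routes of exactly 6 moves from 3 to 5 (Manhattan distance 2, so 2 moves are spent on a detour and 2 undoing it).
Enumerating: 3 6 9 12 11 8 5 | 3 6 9 8 7 4 5 | 3 2 1 4 7 8 5.
That gives 3 routes.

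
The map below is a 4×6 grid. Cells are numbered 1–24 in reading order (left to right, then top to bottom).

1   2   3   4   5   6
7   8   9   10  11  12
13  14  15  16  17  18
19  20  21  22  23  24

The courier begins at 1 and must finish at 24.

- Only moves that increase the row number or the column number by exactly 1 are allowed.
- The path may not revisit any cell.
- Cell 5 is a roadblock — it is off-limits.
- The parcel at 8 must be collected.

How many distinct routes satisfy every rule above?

A right/down-only route from 1 to 24 makes exactly 3 down-moves and 5 right-moves in some order.
With no other constraints that would be C(8,3) = 56 routes.
Split at 8 and multiply the segment counts (each segment already excludes blocked cells): 1→8: 2; 8→24: 15; product = 30.
That gives 30 routes.

30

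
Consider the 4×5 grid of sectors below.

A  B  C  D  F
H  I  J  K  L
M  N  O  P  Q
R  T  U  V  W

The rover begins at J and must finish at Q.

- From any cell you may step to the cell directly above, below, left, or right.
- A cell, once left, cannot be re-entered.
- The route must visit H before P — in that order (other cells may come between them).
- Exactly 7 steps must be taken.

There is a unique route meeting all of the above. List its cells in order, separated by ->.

J -> I -> H -> M -> N -> O -> P -> Q

The waypoints must appear in the order H, P, with no cell reused.
Route from J: 2× left (reaching H), down to M, 4× right (reaching Q) — 7 moves in all.
Check: order respected (H at step 2, P at step 6); 7 moves as required.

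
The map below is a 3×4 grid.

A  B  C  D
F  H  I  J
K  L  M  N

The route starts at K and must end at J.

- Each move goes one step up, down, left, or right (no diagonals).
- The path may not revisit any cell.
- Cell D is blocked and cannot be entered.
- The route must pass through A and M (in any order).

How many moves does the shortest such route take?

Any route passes through A and M in some order between K and J. Summing Manhattan distances along each leg and taking the cheapest ordering (K → A → M → J) gives a lower bound of 2 + 4 + 2 = 8 moves.
A route of 8 moves achieves this: K → F → A → B → H → L → M → I → J.
Since 8 matches the lower bound, it is optimal.

8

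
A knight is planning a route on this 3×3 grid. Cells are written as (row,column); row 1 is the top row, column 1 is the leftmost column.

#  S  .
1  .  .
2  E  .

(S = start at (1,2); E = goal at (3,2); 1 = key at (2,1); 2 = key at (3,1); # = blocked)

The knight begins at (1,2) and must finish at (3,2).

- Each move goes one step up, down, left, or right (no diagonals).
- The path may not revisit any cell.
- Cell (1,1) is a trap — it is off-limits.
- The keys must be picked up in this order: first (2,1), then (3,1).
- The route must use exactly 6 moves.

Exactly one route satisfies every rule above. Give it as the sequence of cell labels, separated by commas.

(1,2), (1,3), (2,3), (2,2), (2,1), (3,1), (3,2)

The waypoints must appear in the order (2,1), (3,1), with no cell reused.
Route from (1,2): right to (1,3), down to (2,3), 2× left (reaching (2,1)), down to (3,1), right to (3,2) — 6 moves in all.
Check: order respected (1 at step 4, 2 at step 5); 6 moves as required.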